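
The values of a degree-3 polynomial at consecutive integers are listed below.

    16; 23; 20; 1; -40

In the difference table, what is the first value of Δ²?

Δ: 7, -3, -19, -41
Δ²: -10, -16, -22
Δ³: -6, -6

-10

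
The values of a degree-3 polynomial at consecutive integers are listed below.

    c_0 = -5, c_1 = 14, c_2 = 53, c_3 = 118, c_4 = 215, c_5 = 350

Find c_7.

758

19, 39, 65, 97, 135
20, 26, 32, 38
6, 6, 6
The third differences are constant (6).
38 + 6 = 44;  135 + 44 = 179;  350 + 179 = 529
44 + 6 = 50;  179 + 50 = 229;  529 + 229 = 758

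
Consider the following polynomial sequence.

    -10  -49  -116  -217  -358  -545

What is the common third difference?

-6

Δ: -39, -67, -101, -141, -187
Δ²: -28, -34, -40, -46
Δ³: -6, -6, -6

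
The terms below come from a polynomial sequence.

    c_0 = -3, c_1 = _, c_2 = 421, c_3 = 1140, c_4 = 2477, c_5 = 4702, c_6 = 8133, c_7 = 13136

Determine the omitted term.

Using the last 6 terms:
719  1337  2225  3431  5003
618  888  1206  1572
270  318  366
48  48
Constant fourth difference = 48.
Extend backward: 270 − 48 = 222;  618 − 222 = 396;  719 − 396 = 323;  421 − 323 = 98

98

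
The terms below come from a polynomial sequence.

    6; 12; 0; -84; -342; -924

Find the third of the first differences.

-84

First differences: 6, -12, -84, -258, -582
Second differences: -18, -72, -174, -324
Third differences: -54, -102, -150
Fourth differences: -48, -48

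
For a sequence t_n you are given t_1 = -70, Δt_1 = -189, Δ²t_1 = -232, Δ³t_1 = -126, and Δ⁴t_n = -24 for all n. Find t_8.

Build the table forward from the leading diagonal:
D4: -24  -24  -24  -24  -24  -24  -24  -24
D3: -126  -150  -174  -198  -222  -246  -270  -294
D2: -232  -358  -508  -682  -880  -1102  -1348  -1618
D1: -189  -421  -779  -1287  -1969  -2849  -3951  -5299
t: -70  -259  -680  -1459  -2746  -4715  -7564  -11515

-11515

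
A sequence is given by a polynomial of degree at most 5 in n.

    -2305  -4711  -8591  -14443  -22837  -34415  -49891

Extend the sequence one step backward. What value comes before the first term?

-947

D1: -2406  -3880  -5852  -8394  -11578  -15476
D2: -1474  -1972  -2542  -3184  -3898
D3: -498  -570  -642  -714
D4: -72  -72  -72
The fourth differences are constant at -72.
Work back: -498 + 72 = -426;  -1474 + 426 = -1048;  -2406 + 1048 = -1358;  -2305 + 1358 = -947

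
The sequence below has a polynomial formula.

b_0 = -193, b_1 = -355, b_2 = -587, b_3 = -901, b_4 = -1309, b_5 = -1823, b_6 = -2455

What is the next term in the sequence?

-3217

First differences: -162 , -232 , -314 , -408 , -514 , -632
Second differences: -70 , -82 , -94 , -106 , -118
Third differences: -12 , -12 , -12 , -12
Third differences constant at -12.
-118 − 12 = -130;  -632 − 130 = -762;  -2455 − 762 = -3217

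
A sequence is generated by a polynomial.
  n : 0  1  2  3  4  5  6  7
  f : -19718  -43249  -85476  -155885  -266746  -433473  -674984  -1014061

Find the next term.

-1477710

Δ: -23531  -42227  -70409  -110861  -166727  -241511  -339077
Δ²: -18696  -28182  -40452  -55866  -74784  -97566
Δ³: -9486  -12270  -15414  -18918  -22782
Δ⁴: -2784  -3144  -3504  -3864
Δ⁵: -360  -360  -360
Constant fifth difference = -360, so extend:
-3864 − 360 = -4224;  -22782 − 4224 = -27006;  -97566 − 27006 = -124572;  -339077 − 124572 = -463649;  -1014061 − 463649 = -1477710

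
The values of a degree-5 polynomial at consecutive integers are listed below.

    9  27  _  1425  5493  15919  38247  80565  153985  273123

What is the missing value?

235

Using the last 7 terms:
D1: 4068  10426  22328  42318  73420  119138
D2: 6358  11902  19990  31102  45718
D3: 5544  8088  11112  14616
D4: 2544  3024  3504
D5: 480  480
Constant fifth difference = 480.
Extend backward: 2544 − 480 = 2064;  5544 − 2064 = 3480;  6358 − 3480 = 2878;  4068 − 2878 = 1190;  1425 − 1190 = 235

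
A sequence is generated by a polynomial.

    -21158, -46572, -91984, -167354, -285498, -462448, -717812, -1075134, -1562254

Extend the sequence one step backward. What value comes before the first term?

-8278

First differences: -25414, -45412, -75370, -118144, -176950, -255364, -357322, -487120
Second differences: -19998, -29958, -42774, -58806, -78414, -101958, -129798
Third differences: -9960, -12816, -16032, -19608, -23544, -27840
Fourth differences: -2856, -3216, -3576, -3936, -4296
Fifth differences: -360, -360, -360, -360
The fifth differences are constant at -360.
Work back: -2856 + 360 = -2496;  -9960 + 2496 = -7464;  -19998 + 7464 = -12534;  -25414 + 12534 = -12880;  -21158 + 12880 = -8278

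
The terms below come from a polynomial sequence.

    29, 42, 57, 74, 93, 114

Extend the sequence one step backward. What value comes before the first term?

Δ: 13, 15, 17, 19, 21
Δ²: 2, 2, 2, 2
The second differences are constant at 2.
Work back: 13 − 2 = 11;  29 − 11 = 18

18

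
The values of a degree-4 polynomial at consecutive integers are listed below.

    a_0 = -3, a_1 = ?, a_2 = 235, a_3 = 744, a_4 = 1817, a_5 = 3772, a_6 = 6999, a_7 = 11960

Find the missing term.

44

Using the last 6 terms:
D1: 509, 1073, 1955, 3227, 4961
D2: 564, 882, 1272, 1734
D3: 318, 390, 462
D4: 72, 72
Constant fourth difference = 72.
Extend backward: 318 − 72 = 246;  564 − 246 = 318;  509 − 318 = 191;  235 − 191 = 44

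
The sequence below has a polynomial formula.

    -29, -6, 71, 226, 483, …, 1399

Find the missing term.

866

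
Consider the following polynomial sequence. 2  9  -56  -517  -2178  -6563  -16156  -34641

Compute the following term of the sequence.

D1: 7  -65  -461  -1661  -4385  -9593  -18485
D2: -72  -396  -1200  -2724  -5208  -8892
D3: -324  -804  -1524  -2484  -3684
D4: -480  -720  -960  -1200
D5: -240  -240  -240
Fifth differences constant at -240.
-1200 − 240 = -1440;  -3684 − 1440 = -5124;  -8892 − 5124 = -14016;  -18485 − 14016 = -32501;  -34641 − 32501 = -67142

-67142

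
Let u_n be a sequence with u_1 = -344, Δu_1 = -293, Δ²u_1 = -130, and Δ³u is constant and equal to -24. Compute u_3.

-1060

Build the table forward from the leading diagonal:
Δ³: -24  -24  -24
Δ²: -130  -154  -178
Δ: -293  -423  -577
u: -344  -637  -1060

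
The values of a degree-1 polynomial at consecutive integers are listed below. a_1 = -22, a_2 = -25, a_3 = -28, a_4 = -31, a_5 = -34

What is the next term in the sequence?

Δ: -3  -3  -3  -3
First differences constant at -3.
-34 − 3 = -37

-37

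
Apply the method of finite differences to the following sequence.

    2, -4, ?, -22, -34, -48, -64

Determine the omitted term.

-12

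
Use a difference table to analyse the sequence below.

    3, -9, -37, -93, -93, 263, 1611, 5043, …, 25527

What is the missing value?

Using the first 8 terms:
D1: -12, -28, -56, 0, 356, 1348, 3432
D2: -16, -28, 56, 356, 992, 2084
D3: -12, 84, 300, 636, 1092
D4: 96, 216, 336, 456
D5: 120, 120, 120
Constant fifth difference = 120.
Extend forward: 456 + 120 = 576;  1092 + 576 = 1668;  2084 + 1668 = 3752;  3432 + 3752 = 7184;  5043 + 7184 = 12227

12227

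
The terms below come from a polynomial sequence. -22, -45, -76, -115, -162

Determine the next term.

-217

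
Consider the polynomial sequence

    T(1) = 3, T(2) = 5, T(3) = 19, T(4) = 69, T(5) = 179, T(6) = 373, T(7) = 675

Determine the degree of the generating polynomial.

3

First differences: 2, 14, 50, 110, 194, 302
Second differences: 12, 36, 60, 84, 108
Third differences: 24, 24, 24, 24
The third differences are constant, so the polynomial has degree 3.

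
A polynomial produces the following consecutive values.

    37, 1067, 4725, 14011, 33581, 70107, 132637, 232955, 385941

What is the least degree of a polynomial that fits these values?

D1: 1030, 3658, 9286, 19570, 36526, 62530, 100318, 152986
D2: 2628, 5628, 10284, 16956, 26004, 37788, 52668
D3: 3000, 4656, 6672, 9048, 11784, 14880
D4: 1656, 2016, 2376, 2736, 3096
D5: 360, 360, 360, 360
The fifth differences are constant, so the polynomial has degree 5.

5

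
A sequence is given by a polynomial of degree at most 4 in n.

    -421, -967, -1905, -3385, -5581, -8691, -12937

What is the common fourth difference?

-24

D1: -546, -938, -1480, -2196, -3110, -4246
D2: -392, -542, -716, -914, -1136
D3: -150, -174, -198, -222
D4: -24, -24, -24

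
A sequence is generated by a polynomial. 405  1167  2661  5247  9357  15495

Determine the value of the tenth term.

72927

762, 1494, 2586, 4110, 6138
732, 1092, 1524, 2028
360, 432, 504
72, 72
Constant fourth difference = 72, so extend:
504 + 72 = 576;  2028 + 576 = 2604;  6138 + 2604 = 8742;  15495 + 8742 = 24237
576 + 72 = 648;  2604 + 648 = 3252;  8742 + 3252 = 11994;  24237 + 11994 = 36231
648 + 72 = 720;  3252 + 720 = 3972;  11994 + 3972 = 15966;  36231 + 15966 = 52197
720 + 72 = 792;  3972 + 792 = 4764;  15966 + 4764 = 20730;  52197 + 20730 = 72927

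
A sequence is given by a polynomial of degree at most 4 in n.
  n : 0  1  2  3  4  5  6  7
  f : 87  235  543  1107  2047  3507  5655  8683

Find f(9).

18267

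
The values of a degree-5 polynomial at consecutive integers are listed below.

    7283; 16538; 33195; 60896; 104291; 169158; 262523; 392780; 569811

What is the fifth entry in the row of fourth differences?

First differences: 9255, 16657, 27701, 43395, 64867, 93365, 130257, 177031
Second differences: 7402, 11044, 15694, 21472, 28498, 36892, 46774
Third differences: 3642, 4650, 5778, 7026, 8394, 9882
Fourth differences: 1008, 1128, 1248, 1368, 1488
Fifth differences: 120, 120, 120, 120

1488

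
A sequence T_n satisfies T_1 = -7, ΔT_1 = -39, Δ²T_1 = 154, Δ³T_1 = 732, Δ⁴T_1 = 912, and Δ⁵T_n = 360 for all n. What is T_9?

Build the table forward from the leading diagonal:
Δ⁵: 360, 360, 360, 360, 360, 360, 360, 360, 360
Δ⁴: 912, 1272, 1632, 1992, 2352, 2712, 3072, 3432, 3792
Δ³: 732, 1644, 2916, 4548, 6540, 8892, 11604, 14676, 18108
Δ²: 154, 886, 2530, 5446, 9994, 16534, 25426, 37030, 51706
Δ: -39, 115, 1001, 3531, 8977, 18971, 35505, 60931, 97961
T: -7, -46, 69, 1070, 4601, 13578, 32549, 68054, 128985

128985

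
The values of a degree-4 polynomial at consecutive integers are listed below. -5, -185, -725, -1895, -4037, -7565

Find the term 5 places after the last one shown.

-65525

D1: -180 , -540 , -1170 , -2142 , -3528
D2: -360 , -630 , -972 , -1386
D3: -270 , -342 , -414
D4: -72 , -72
Constant fourth difference = -72, so extend:
-414 − 72 = -486;  -1386 − 486 = -1872;  -3528 − 1872 = -5400;  -7565 − 5400 = -12965
-486 − 72 = -558;  -1872 − 558 = -2430;  -5400 − 2430 = -7830;  -12965 − 7830 = -20795
-558 − 72 = -630;  -2430 − 630 = -3060;  -7830 − 3060 = -10890;  -20795 − 10890 = -31685
-630 − 72 = -702;  -3060 − 702 = -3762;  -10890 − 3762 = -14652;  -31685 − 14652 = -46337
-702 − 72 = -774;  -3762 − 774 = -4536;  -14652 − 4536 = -19188;  -46337 − 19188 = -65525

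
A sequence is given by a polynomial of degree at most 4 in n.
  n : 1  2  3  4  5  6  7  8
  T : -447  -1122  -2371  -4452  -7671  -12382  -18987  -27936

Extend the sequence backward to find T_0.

-136

First differences: -675, -1249, -2081, -3219, -4711, -6605, -8949
Second differences: -574, -832, -1138, -1492, -1894, -2344
Third differences: -258, -306, -354, -402, -450
Fourth differences: -48, -48, -48, -48
The fourth differences are constant at -48.
Work back: -258 + 48 = -210;  -574 + 210 = -364;  -675 + 364 = -311;  -447 + 311 = -136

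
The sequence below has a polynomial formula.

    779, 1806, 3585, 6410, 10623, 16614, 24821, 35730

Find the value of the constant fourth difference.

48

D1: 1027, 1779, 2825, 4213, 5991, 8207, 10909
D2: 752, 1046, 1388, 1778, 2216, 2702
D3: 294, 342, 390, 438, 486
D4: 48, 48, 48, 48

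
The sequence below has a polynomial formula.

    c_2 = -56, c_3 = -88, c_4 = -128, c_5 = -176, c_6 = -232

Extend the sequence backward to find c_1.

D1: -32, -40, -48, -56
D2: -8, -8, -8
The second differences are constant at -8.
Work back: -32 + 8 = -24;  -56 + 24 = -32

-32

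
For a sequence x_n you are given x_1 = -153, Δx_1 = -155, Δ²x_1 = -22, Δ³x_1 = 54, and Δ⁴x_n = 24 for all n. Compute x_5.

-665

Build the table forward from the leading diagonal:
Fourth differences: 24, 24, 24, 24, 24
Third differences: 54, 78, 102, 126, 150
Second differences: -22, 32, 110, 212, 338
First differences: -155, -177, -145, -35, 177
x: -153, -308, -485, -630, -665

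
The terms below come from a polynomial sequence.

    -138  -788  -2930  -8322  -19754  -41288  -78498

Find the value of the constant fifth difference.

-240

Δ: -650, -2142, -5392, -11432, -21534, -37210
Δ²: -1492, -3250, -6040, -10102, -15676
Δ³: -1758, -2790, -4062, -5574
Δ⁴: -1032, -1272, -1512
Δ⁵: -240, -240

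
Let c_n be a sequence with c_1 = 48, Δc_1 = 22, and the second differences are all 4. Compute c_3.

Build the table forward from the leading diagonal:
D2: 4, 4, 4
D1: 22, 26, 30
c: 48, 70, 96

96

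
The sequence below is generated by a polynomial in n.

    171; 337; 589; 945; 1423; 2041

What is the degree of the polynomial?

3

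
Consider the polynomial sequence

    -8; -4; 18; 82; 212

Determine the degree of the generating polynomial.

D1: 4, 22, 64, 130
D2: 18, 42, 66
D3: 24, 24
The third differences are constant, so the polynomial has degree 3.

3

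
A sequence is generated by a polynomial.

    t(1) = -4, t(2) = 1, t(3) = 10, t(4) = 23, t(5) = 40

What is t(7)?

Δ: 5  9  13  17
Δ²: 4  4  4
Second differences constant at 4.
17 + 4 = 21;  40 + 21 = 61
21 + 4 = 25;  61 + 25 = 86

86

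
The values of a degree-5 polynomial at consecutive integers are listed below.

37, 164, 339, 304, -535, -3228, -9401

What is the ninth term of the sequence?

First differences: 127, 175, -35, -839, -2693, -6173
Second differences: 48, -210, -804, -1854, -3480
Third differences: -258, -594, -1050, -1626
Fourth differences: -336, -456, -576
Fifth differences: -120, -120
The fifth differences are constant (-120).
-576 − 120 = -696;  -1626 − 696 = -2322;  -3480 − 2322 = -5802;  -6173 − 5802 = -11975;  -9401 − 11975 = -21376
-696 − 120 = -816;  -2322 − 816 = -3138;  -5802 − 3138 = -8940;  -11975 − 8940 = -20915;  -21376 − 20915 = -42291

-42291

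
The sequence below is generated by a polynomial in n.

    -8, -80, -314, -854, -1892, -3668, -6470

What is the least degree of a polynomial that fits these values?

4

D1: -72, -234, -540, -1038, -1776, -2802
D2: -162, -306, -498, -738, -1026
D3: -144, -192, -240, -288
D4: -48, -48, -48
The fourth differences are constant, so the polynomial has degree 4.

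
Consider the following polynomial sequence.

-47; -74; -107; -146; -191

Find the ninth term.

Δ: -27  -33  -39  -45
Δ²: -6  -6  -6
Second differences constant at -6.
-45 − 6 = -51;  -191 − 51 = -242
-51 − 6 = -57;  -242 − 57 = -299
-57 − 6 = -63;  -299 − 63 = -362
-63 − 6 = -69;  -362 − 69 = -431

-431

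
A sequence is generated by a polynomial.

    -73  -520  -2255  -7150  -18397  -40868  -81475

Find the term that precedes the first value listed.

-2

D1: -447, -1735, -4895, -11247, -22471, -40607
D2: -1288, -3160, -6352, -11224, -18136
D3: -1872, -3192, -4872, -6912
D4: -1320, -1680, -2040
D5: -360, -360
The fifth differences are constant at -360.
Work back: -1320 + 360 = -960;  -1872 + 960 = -912;  -1288 + 912 = -376;  -447 + 376 = -71;  -73 + 71 = -2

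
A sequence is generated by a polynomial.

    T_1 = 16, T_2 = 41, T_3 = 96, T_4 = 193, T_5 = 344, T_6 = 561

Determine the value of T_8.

1241

First differences: 25 , 55 , 97 , 151 , 217
Second differences: 30 , 42 , 54 , 66
Third differences: 12 , 12 , 12
The third differences are constant (12).
66 + 12 = 78;  217 + 78 = 295;  561 + 295 = 856
78 + 12 = 90;  295 + 90 = 385;  856 + 385 = 1241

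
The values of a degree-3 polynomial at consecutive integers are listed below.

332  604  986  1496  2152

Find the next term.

2972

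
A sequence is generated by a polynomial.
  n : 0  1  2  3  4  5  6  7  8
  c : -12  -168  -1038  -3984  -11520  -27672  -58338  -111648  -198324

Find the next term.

D1: -156, -870, -2946, -7536, -16152, -30666, -53310, -86676
D2: -714, -2076, -4590, -8616, -14514, -22644, -33366
D3: -1362, -2514, -4026, -5898, -8130, -10722
D4: -1152, -1512, -1872, -2232, -2592
D5: -360, -360, -360, -360
Fifth differences constant at -360.
-2592 − 360 = -2952;  -10722 − 2952 = -13674;  -33366 − 13674 = -47040;  -86676 − 47040 = -133716;  -198324 − 133716 = -332040

-332040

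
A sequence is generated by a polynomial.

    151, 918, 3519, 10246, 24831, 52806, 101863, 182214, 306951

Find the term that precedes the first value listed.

6

767  2601  6727  14585  27975  49057  80351  124737
1834  4126  7858  13390  21082  31294  44386
2292  3732  5532  7692  10212  13092
1440  1800  2160  2520  2880
360  360  360  360
The fifth differences are constant at 360.
Work back: 1440 − 360 = 1080;  2292 − 1080 = 1212;  1834 − 1212 = 622;  767 − 622 = 145;  151 − 145 = 6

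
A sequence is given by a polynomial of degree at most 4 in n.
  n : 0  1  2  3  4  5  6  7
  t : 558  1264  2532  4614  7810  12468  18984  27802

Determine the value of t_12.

125322

First differences: 706, 1268, 2082, 3196, 4658, 6516, 8818
Second differences: 562, 814, 1114, 1462, 1858, 2302
Third differences: 252, 300, 348, 396, 444
Fourth differences: 48, 48, 48, 48
Fourth differences constant at 48.
444 + 48 = 492;  2302 + 492 = 2794;  8818 + 2794 = 11612;  27802 + 11612 = 39414
492 + 48 = 540;  2794 + 540 = 3334;  11612 + 3334 = 14946;  39414 + 14946 = 54360
540 + 48 = 588;  3334 + 588 = 3922;  14946 + 3922 = 18868;  54360 + 18868 = 73228
588 + 48 = 636;  3922 + 636 = 4558;  18868 + 4558 = 23426;  73228 + 23426 = 96654
636 + 48 = 684;  4558 + 684 = 5242;  23426 + 5242 = 28668;  96654 + 28668 = 125322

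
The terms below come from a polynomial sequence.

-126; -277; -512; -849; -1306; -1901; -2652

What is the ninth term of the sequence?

-4694

First differences: -151, -235, -337, -457, -595, -751
Second differences: -84, -102, -120, -138, -156
Third differences: -18, -18, -18, -18
Constant third difference = -18, so extend:
-156 − 18 = -174;  -751 − 174 = -925;  -2652 − 925 = -3577
-174 − 18 = -192;  -925 − 192 = -1117;  -3577 − 1117 = -4694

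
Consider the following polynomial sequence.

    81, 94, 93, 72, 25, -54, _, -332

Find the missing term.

Using the first 6 terms:
13, -1, -21, -47, -79
-14, -20, -26, -32
-6, -6, -6
Constant third difference = -6.
Extend forward: -32 − 6 = -38;  -79 − 38 = -117;  -54 − 117 = -171

-171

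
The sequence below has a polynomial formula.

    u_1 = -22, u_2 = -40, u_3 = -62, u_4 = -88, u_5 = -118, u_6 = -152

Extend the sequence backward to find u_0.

-8

D1: -18  -22  -26  -30  -34
D2: -4  -4  -4  -4
The second differences are constant at -4.
Work back: -18 + 4 = -14;  -22 + 14 = -8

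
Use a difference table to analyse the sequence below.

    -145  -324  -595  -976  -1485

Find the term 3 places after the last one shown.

-3960

Δ: -179 , -271 , -381 , -509
Δ²: -92 , -110 , -128
Δ³: -18 , -18
The third differences are constant (-18).
-128 − 18 = -146;  -509 − 146 = -655;  -1485 − 655 = -2140
-146 − 18 = -164;  -655 − 164 = -819;  -2140 − 819 = -2959
-164 − 18 = -182;  -819 − 182 = -1001;  -2959 − 1001 = -3960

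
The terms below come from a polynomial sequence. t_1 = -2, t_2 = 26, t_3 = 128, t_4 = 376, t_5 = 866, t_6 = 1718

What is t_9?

First differences: 28, 102, 248, 490, 852
Second differences: 74, 146, 242, 362
Third differences: 72, 96, 120
Fourth differences: 24, 24
Fourth differences constant at 24.
120 + 24 = 144;  362 + 144 = 506;  852 + 506 = 1358;  1718 + 1358 = 3076
144 + 24 = 168;  506 + 168 = 674;  1358 + 674 = 2032;  3076 + 2032 = 5108
168 + 24 = 192;  674 + 192 = 866;  2032 + 866 = 2898;  5108 + 2898 = 8006

8006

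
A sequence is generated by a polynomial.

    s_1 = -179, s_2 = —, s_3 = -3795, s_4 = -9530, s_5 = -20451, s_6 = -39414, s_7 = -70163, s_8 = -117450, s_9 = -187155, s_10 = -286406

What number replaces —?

-1158

Using the last 8 terms:
Δ: -5735  -10921  -18963  -30749  -47287  -69705  -99251
Δ²: -5186  -8042  -11786  -16538  -22418  -29546
Δ³: -2856  -3744  -4752  -5880  -7128
Δ⁴: -888  -1008  -1128  -1248
Δ⁵: -120  -120  -120
Constant fifth difference = -120.
Extend backward: -888 + 120 = -768;  -2856 + 768 = -2088;  -5186 + 2088 = -3098;  -5735 + 3098 = -2637;  -3795 + 2637 = -1158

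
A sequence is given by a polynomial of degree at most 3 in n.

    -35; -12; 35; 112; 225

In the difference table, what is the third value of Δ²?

36

First differences: 23, 47, 77, 113
Second differences: 24, 30, 36
Third differences: 6, 6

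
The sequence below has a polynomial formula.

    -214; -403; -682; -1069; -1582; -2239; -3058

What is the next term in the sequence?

-4057

First differences: -189  -279  -387  -513  -657  -819
Second differences: -90  -108  -126  -144  -162
Third differences: -18  -18  -18  -18
Third differences constant at -18.
-162 − 18 = -180;  -819 − 180 = -999;  -3058 − 999 = -4057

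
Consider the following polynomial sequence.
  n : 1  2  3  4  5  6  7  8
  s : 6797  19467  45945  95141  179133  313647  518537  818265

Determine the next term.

First differences: 12670, 26478, 49196, 83992, 134514, 204890, 299728
Second differences: 13808, 22718, 34796, 50522, 70376, 94838
Third differences: 8910, 12078, 15726, 19854, 24462
Fourth differences: 3168, 3648, 4128, 4608
Fifth differences: 480, 480, 480
The fifth differences are constant (480).
4608 + 480 = 5088;  24462 + 5088 = 29550;  94838 + 29550 = 124388;  299728 + 124388 = 424116;  818265 + 424116 = 1242381

1242381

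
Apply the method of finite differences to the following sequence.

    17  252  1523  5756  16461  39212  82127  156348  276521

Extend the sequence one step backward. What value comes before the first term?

-4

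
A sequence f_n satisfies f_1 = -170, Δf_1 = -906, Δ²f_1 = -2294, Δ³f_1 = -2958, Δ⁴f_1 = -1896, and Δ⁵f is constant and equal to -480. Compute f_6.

-67180

Build the table forward from the leading diagonal:
Fifth differences: -480  -480  -480  -480  -480  -480
Fourth differences: -1896  -2376  -2856  -3336  -3816  -4296
Third differences: -2958  -4854  -7230  -10086  -13422  -17238
Second differences: -2294  -5252  -10106  -17336  -27422  -40844
First differences: -906  -3200  -8452  -18558  -35894  -63316
f: -170  -1076  -4276  -12728  -31286  -67180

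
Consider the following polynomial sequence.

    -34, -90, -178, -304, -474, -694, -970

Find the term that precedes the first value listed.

-4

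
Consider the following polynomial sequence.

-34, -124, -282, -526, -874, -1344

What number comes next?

-1954

First differences: -90 , -158 , -244 , -348 , -470
Second differences: -68 , -86 , -104 , -122
Third differences: -18 , -18 , -18
Third differences constant at -18.
-122 − 18 = -140;  -470 − 140 = -610;  -1344 − 610 = -1954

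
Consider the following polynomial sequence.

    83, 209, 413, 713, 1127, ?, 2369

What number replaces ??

1673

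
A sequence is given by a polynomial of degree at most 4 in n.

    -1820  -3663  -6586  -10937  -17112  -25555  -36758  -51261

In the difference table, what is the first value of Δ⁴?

D1: -1843, -2923, -4351, -6175, -8443, -11203, -14503
D2: -1080, -1428, -1824, -2268, -2760, -3300
D3: -348, -396, -444, -492, -540
D4: -48, -48, -48, -48

-48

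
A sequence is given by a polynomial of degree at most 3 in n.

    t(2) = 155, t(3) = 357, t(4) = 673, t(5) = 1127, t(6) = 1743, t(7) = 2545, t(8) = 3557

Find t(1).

43

Δ: 202, 316, 454, 616, 802, 1012
Δ²: 114, 138, 162, 186, 210
Δ³: 24, 24, 24, 24
The third differences are constant at 24.
Work back: 114 − 24 = 90;  202 − 90 = 112;  155 − 112 = 43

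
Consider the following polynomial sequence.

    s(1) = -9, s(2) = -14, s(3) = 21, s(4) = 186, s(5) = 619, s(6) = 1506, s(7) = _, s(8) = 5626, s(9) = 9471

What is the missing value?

3081

Using the first 6 terms:
-5  35  165  433  887
40  130  268  454
90  138  186
48  48
Constant fourth difference = 48.
Extend forward: 186 + 48 = 234;  454 + 234 = 688;  887 + 688 = 1575;  1506 + 1575 = 3081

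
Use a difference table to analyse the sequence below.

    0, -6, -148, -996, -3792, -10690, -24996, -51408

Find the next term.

-96256

-6, -142, -848, -2796, -6898, -14306, -26412
-136, -706, -1948, -4102, -7408, -12106
-570, -1242, -2154, -3306, -4698
-672, -912, -1152, -1392
-240, -240, -240
Constant fifth difference = -240, so extend:
-1392 − 240 = -1632;  -4698 − 1632 = -6330;  -12106 − 6330 = -18436;  -26412 − 18436 = -44848;  -51408 − 44848 = -96256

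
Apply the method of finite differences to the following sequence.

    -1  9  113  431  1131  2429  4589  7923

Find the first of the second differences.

Δ: 10, 104, 318, 700, 1298, 2160, 3334
Δ²: 94, 214, 382, 598, 862, 1174
Δ³: 120, 168, 216, 264, 312
Δ⁴: 48, 48, 48, 48

94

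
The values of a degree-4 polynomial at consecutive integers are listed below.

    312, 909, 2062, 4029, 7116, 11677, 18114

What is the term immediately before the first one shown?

597, 1153, 1967, 3087, 4561, 6437
556, 814, 1120, 1474, 1876
258, 306, 354, 402
48, 48, 48
The fourth differences are constant at 48.
Work back: 258 − 48 = 210;  556 − 210 = 346;  597 − 346 = 251;  312 − 251 = 61

61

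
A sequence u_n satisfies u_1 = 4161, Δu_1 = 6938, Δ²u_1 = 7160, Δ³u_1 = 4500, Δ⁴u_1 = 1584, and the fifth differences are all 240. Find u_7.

268389

Build the table forward from the leading diagonal:
Δ⁵: 240  240  240  240  240  240  240
Δ⁴: 1584  1824  2064  2304  2544  2784  3024
Δ³: 4500  6084  7908  9972  12276  14820  17604
Δ²: 7160  11660  17744  25652  35624  47900  62720
Δ: 6938  14098  25758  43502  69154  104778  152678
u: 4161  11099  25197  50955  94457  163611  268389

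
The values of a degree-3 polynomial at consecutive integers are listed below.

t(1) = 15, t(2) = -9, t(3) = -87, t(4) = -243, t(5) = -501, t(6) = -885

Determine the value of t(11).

First differences: -24  -78  -156  -258  -384
Second differences: -54  -78  -102  -126
Third differences: -24  -24  -24
The third differences are constant (-24).
-126 − 24 = -150;  -384 − 150 = -534;  -885 − 534 = -1419
-150 − 24 = -174;  -534 − 174 = -708;  -1419 − 708 = -2127
-174 − 24 = -198;  -708 − 198 = -906;  -2127 − 906 = -3033
-198 − 24 = -222;  -906 − 222 = -1128;  -3033 − 1128 = -4161
-222 − 24 = -246;  -1128 − 246 = -1374;  -4161 − 1374 = -5535

-5535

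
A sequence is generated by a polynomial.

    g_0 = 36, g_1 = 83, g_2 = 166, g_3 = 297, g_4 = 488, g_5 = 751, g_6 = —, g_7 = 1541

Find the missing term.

1098

Using the first 6 terms:
Δ: 47, 83, 131, 191, 263
Δ²: 36, 48, 60, 72
Δ³: 12, 12, 12
Constant third difference = 12.
Extend forward: 72 + 12 = 84;  263 + 84 = 347;  751 + 347 = 1098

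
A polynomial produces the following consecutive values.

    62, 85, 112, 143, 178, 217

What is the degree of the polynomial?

D1: 23, 27, 31, 35, 39
D2: 4, 4, 4, 4
The second differences are constant, so the polynomial has degree 2.

2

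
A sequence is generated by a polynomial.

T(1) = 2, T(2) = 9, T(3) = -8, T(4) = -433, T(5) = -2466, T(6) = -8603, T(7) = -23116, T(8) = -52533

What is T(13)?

-870058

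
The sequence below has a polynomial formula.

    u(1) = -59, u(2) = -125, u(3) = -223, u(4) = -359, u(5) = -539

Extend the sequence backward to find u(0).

-19

First differences: -66, -98, -136, -180
Second differences: -32, -38, -44
Third differences: -6, -6
The third differences are constant at -6.
Work back: -32 + 6 = -26;  -66 + 26 = -40;  -59 + 40 = -19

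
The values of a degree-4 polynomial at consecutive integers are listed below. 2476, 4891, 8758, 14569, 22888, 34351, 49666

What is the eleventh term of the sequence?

166126

D1: 2415 , 3867 , 5811 , 8319 , 11463 , 15315
D2: 1452 , 1944 , 2508 , 3144 , 3852
D3: 492 , 564 , 636 , 708
D4: 72 , 72 , 72
Constant fourth difference = 72, so extend:
708 + 72 = 780;  3852 + 780 = 4632;  15315 + 4632 = 19947;  49666 + 19947 = 69613
780 + 72 = 852;  4632 + 852 = 5484;  19947 + 5484 = 25431;  69613 + 25431 = 95044
852 + 72 = 924;  5484 + 924 = 6408;  25431 + 6408 = 31839;  95044 + 31839 = 126883
924 + 72 = 996;  6408 + 996 = 7404;  31839 + 7404 = 39243;  126883 + 39243 = 166126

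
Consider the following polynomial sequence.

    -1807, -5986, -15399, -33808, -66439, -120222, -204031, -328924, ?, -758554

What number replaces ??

Using the first 8 terms:
First differences: -4179, -9413, -18409, -32631, -53783, -83809, -124893
Second differences: -5234, -8996, -14222, -21152, -30026, -41084
Third differences: -3762, -5226, -6930, -8874, -11058
Fourth differences: -1464, -1704, -1944, -2184
Fifth differences: -240, -240, -240
Constant fifth difference = -240.
Extend forward: -2184 − 240 = -2424;  -11058 − 2424 = -13482;  -41084 − 13482 = -54566;  -124893 − 54566 = -179459;  -328924 − 179459 = -508383

-508383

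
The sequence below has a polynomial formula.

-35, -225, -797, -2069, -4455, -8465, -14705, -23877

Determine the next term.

-36779

Δ: -190  -572  -1272  -2386  -4010  -6240  -9172
Δ²: -382  -700  -1114  -1624  -2230  -2932
Δ³: -318  -414  -510  -606  -702
Δ⁴: -96  -96  -96  -96
Constant fourth difference = -96, so extend:
-702 − 96 = -798;  -2932 − 798 = -3730;  -9172 − 3730 = -12902;  -23877 − 12902 = -36779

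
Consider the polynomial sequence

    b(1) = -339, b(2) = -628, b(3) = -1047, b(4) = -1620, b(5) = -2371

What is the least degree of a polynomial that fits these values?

First differences: -289, -419, -573, -751
Second differences: -130, -154, -178
Third differences: -24, -24
The third differences are constant, so the polynomial has degree 3.

3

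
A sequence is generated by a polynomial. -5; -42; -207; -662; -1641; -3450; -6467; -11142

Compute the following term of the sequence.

D1: -37, -165, -455, -979, -1809, -3017, -4675
D2: -128, -290, -524, -830, -1208, -1658
D3: -162, -234, -306, -378, -450
D4: -72, -72, -72, -72
Fourth differences constant at -72.
-450 − 72 = -522;  -1658 − 522 = -2180;  -4675 − 2180 = -6855;  -11142 − 6855 = -17997

-17997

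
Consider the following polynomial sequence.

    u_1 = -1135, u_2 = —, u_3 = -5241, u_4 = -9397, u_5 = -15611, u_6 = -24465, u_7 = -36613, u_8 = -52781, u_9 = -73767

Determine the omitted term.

-2633

Using the last 7 terms:
Δ: -4156  -6214  -8854  -12148  -16168  -20986
Δ²: -2058  -2640  -3294  -4020  -4818
Δ³: -582  -654  -726  -798
Δ⁴: -72  -72  -72
Constant fourth difference = -72.
Extend backward: -582 + 72 = -510;  -2058 + 510 = -1548;  -4156 + 1548 = -2608;  -5241 + 2608 = -2633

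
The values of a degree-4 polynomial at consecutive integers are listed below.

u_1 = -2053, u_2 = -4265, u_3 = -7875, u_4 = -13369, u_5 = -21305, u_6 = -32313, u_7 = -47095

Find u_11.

-160523

Δ: -2212  -3610  -5494  -7936  -11008  -14782
Δ²: -1398  -1884  -2442  -3072  -3774
Δ³: -486  -558  -630  -702
Δ⁴: -72  -72  -72
Constant fourth difference = -72, so extend:
-702 − 72 = -774;  -3774 − 774 = -4548;  -14782 − 4548 = -19330;  -47095 − 19330 = -66425
-774 − 72 = -846;  -4548 − 846 = -5394;  -19330 − 5394 = -24724;  -66425 − 24724 = -91149
-846 − 72 = -918;  -5394 − 918 = -6312;  -24724 − 6312 = -31036;  -91149 − 31036 = -122185
-918 − 72 = -990;  -6312 − 990 = -7302;  -31036 − 7302 = -38338;  -122185 − 38338 = -160523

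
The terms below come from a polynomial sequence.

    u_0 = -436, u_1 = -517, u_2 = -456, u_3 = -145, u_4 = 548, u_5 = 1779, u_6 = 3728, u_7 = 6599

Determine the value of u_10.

23144

-81, 61, 311, 693, 1231, 1949, 2871
142, 250, 382, 538, 718, 922
108, 132, 156, 180, 204
24, 24, 24, 24
Fourth differences constant at 24.
204 + 24 = 228;  922 + 228 = 1150;  2871 + 1150 = 4021;  6599 + 4021 = 10620
228 + 24 = 252;  1150 + 252 = 1402;  4021 + 1402 = 5423;  10620 + 5423 = 16043
252 + 24 = 276;  1402 + 276 = 1678;  5423 + 1678 = 7101;  16043 + 7101 = 23144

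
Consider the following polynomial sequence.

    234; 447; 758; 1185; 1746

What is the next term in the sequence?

2459

First differences: 213, 311, 427, 561
Second differences: 98, 116, 134
Third differences: 18, 18
The third differences are constant (18).
134 + 18 = 152;  561 + 152 = 713;  1746 + 713 = 2459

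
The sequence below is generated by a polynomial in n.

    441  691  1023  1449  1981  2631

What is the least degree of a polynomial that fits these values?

3

First differences: 250, 332, 426, 532, 650
Second differences: 82, 94, 106, 118
Third differences: 12, 12, 12
The third differences are constant, so the polynomial has degree 3.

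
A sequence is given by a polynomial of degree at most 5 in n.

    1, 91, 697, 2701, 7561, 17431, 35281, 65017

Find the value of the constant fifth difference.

120

D1: 90, 606, 2004, 4860, 9870, 17850, 29736
D2: 516, 1398, 2856, 5010, 7980, 11886
D3: 882, 1458, 2154, 2970, 3906
D4: 576, 696, 816, 936
D5: 120, 120, 120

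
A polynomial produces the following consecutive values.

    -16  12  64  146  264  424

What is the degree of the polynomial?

28, 52, 82, 118, 160
24, 30, 36, 42
6, 6, 6
The third differences are constant, so the polynomial has degree 3.

3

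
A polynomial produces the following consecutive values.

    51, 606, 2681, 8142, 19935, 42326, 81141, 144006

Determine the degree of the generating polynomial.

5

555, 2075, 5461, 11793, 22391, 38815, 62865
1520, 3386, 6332, 10598, 16424, 24050
1866, 2946, 4266, 5826, 7626
1080, 1320, 1560, 1800
240, 240, 240
The fifth differences are constant, so the polynomial has degree 5.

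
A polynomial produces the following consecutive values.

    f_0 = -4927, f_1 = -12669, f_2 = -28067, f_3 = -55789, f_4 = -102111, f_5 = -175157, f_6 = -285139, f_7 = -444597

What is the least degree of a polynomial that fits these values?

5

-7742, -15398, -27722, -46322, -73046, -109982, -159458
-7656, -12324, -18600, -26724, -36936, -49476
-4668, -6276, -8124, -10212, -12540
-1608, -1848, -2088, -2328
-240, -240, -240
The fifth differences are constant, so the polynomial has degree 5.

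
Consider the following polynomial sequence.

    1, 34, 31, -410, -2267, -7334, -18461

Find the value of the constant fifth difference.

-240

D1: 33, -3, -441, -1857, -5067, -11127
D2: -36, -438, -1416, -3210, -6060
D3: -402, -978, -1794, -2850
D4: -576, -816, -1056
D5: -240, -240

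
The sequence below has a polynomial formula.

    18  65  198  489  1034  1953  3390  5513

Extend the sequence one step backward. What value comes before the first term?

Δ: 47  133  291  545  919  1437  2123
Δ²: 86  158  254  374  518  686
Δ³: 72  96  120  144  168
Δ⁴: 24  24  24  24
The fourth differences are constant at 24.
Work back: 72 − 24 = 48;  86 − 48 = 38;  47 − 38 = 9;  18 − 9 = 9

9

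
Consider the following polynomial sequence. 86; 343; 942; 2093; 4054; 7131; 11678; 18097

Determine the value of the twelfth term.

Δ: 257, 599, 1151, 1961, 3077, 4547, 6419
Δ²: 342, 552, 810, 1116, 1470, 1872
Δ³: 210, 258, 306, 354, 402
Δ⁴: 48, 48, 48, 48
Constant fourth difference = 48, so extend:
402 + 48 = 450;  1872 + 450 = 2322;  6419 + 2322 = 8741;  18097 + 8741 = 26838
450 + 48 = 498;  2322 + 498 = 2820;  8741 + 2820 = 11561;  26838 + 11561 = 38399
498 + 48 = 546;  2820 + 546 = 3366;  11561 + 3366 = 14927;  38399 + 14927 = 53326
546 + 48 = 594;  3366 + 594 = 3960;  14927 + 3960 = 18887;  53326 + 18887 = 72213

72213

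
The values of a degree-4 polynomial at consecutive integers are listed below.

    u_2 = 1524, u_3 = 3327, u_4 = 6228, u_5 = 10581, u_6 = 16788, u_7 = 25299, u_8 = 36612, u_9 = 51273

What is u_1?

D1: 1803  2901  4353  6207  8511  11313  14661
D2: 1098  1452  1854  2304  2802  3348
D3: 354  402  450  498  546
D4: 48  48  48  48
The fourth differences are constant at 48.
Work back: 354 − 48 = 306;  1098 − 306 = 792;  1803 − 792 = 1011;  1524 − 1011 = 513

513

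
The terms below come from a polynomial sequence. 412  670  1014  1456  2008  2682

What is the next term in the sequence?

3490

D1: 258  344  442  552  674
D2: 86  98  110  122
D3: 12  12  12
Constant third difference = 12, so extend:
122 + 12 = 134;  674 + 134 = 808;  2682 + 808 = 3490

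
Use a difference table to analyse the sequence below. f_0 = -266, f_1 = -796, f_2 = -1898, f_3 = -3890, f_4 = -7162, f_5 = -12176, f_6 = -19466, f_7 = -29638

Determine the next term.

D1: -530 , -1102 , -1992 , -3272 , -5014 , -7290 , -10172
D2: -572 , -890 , -1280 , -1742 , -2276 , -2882
D3: -318 , -390 , -462 , -534 , -606
D4: -72 , -72 , -72 , -72
Fourth differences constant at -72.
-606 − 72 = -678;  -2882 − 678 = -3560;  -10172 − 3560 = -13732;  -29638 − 13732 = -43370

-43370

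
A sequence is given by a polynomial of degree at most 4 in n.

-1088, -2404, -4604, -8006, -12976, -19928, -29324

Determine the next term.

-41674

D1: -1316, -2200, -3402, -4970, -6952, -9396
D2: -884, -1202, -1568, -1982, -2444
D3: -318, -366, -414, -462
D4: -48, -48, -48
Fourth differences constant at -48.
-462 − 48 = -510;  -2444 − 510 = -2954;  -9396 − 2954 = -12350;  -29324 − 12350 = -41674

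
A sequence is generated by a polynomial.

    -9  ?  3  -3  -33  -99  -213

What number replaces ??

-3

Using the last 5 terms:
First differences: -6  -30  -66  -114
Second differences: -24  -36  -48
Third differences: -12  -12
Constant third difference = -12.
Extend backward: -24 + 12 = -12;  -6 + 12 = 6;  3 − 6 = -3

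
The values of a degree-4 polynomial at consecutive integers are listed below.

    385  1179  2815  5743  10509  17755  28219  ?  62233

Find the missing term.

Using the first 7 terms:
Δ: 794  1636  2928  4766  7246  10464
Δ²: 842  1292  1838  2480  3218
Δ³: 450  546  642  738
Δ⁴: 96  96  96
Constant fourth difference = 96.
Extend forward: 738 + 96 = 834;  3218 + 834 = 4052;  10464 + 4052 = 14516;  28219 + 14516 = 42735

42735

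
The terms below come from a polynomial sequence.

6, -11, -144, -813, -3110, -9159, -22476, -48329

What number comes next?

-94098

D1: -17, -133, -669, -2297, -6049, -13317, -25853
D2: -116, -536, -1628, -3752, -7268, -12536
D3: -420, -1092, -2124, -3516, -5268
D4: -672, -1032, -1392, -1752
D5: -360, -360, -360
Constant fifth difference = -360, so extend:
-1752 − 360 = -2112;  -5268 − 2112 = -7380;  -12536 − 7380 = -19916;  -25853 − 19916 = -45769;  -48329 − 45769 = -94098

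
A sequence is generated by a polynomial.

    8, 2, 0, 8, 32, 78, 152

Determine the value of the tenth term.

602

First differences: -6, -2, 8, 24, 46, 74
Second differences: 4, 10, 16, 22, 28
Third differences: 6, 6, 6, 6
Constant third difference = 6, so extend:
28 + 6 = 34;  74 + 34 = 108;  152 + 108 = 260
34 + 6 = 40;  108 + 40 = 148;  260 + 148 = 408
40 + 6 = 46;  148 + 46 = 194;  408 + 194 = 602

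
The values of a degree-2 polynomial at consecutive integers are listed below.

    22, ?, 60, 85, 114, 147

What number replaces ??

39

Using the last 4 terms:
25  29  33
4  4
Constant second difference = 4.
Extend backward: 25 − 4 = 21;  60 − 21 = 39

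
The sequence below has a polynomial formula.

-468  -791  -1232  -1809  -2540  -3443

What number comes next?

Δ: -323, -441, -577, -731, -903
Δ²: -118, -136, -154, -172
Δ³: -18, -18, -18
Constant third difference = -18, so extend:
-172 − 18 = -190;  -903 − 190 = -1093;  -3443 − 1093 = -4536

-4536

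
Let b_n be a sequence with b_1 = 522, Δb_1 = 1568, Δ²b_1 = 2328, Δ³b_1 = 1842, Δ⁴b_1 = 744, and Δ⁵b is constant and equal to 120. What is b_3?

5986

Build the table forward from the leading diagonal:
Δ⁵: 120, 120, 120
Δ⁴: 744, 864, 984
Δ³: 1842, 2586, 3450
Δ²: 2328, 4170, 6756
Δ: 1568, 3896, 8066
b: 522, 2090, 5986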